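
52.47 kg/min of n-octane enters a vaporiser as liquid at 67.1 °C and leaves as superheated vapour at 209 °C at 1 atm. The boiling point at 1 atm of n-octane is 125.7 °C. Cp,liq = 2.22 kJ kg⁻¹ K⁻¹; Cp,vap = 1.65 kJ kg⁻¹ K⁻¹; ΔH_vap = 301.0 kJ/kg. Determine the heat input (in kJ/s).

Q = 497 kJ/s

liquid 67.1→125.7 °C: 130.09 kJ/kg
vaporisation at 125.7 °C: 301 kJ/kg
vapour 125.7→209 °C: 137.44 kJ/kg
Δh = 130.09 + 301 + 137.44 = 568.54 kJ/kg
Q = ṁ·Δh = 52.47 kg/min × 568.54 kJ/kg = 29831 kJ/min
|Q| = 497.19 kW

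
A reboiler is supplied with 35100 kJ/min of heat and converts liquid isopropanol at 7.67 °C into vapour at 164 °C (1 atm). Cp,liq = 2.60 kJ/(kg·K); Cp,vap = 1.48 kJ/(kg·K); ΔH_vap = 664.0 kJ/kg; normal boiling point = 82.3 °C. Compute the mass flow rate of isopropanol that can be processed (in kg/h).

Δh = 2.60×(82.3−7.67) + 664.0 + 1.48×(164−82.3) = 978.95 kJ/kg
Q = 35100 kJ/min = 585 kJ/s = 2.106e+06 kJ/h
ṁ = Q/Δh = 2.106e+06 / 978.95 = 2151.3 kg/h

ṁ = 2150 kg/h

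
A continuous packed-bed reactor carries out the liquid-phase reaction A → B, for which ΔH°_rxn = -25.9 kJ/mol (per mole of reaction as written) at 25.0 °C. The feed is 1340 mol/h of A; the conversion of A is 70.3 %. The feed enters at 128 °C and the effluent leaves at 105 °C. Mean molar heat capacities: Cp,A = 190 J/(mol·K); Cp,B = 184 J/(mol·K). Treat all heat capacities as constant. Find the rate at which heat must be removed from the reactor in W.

Q_out = 8530 W

Extent of reaction ξ = 0.703 × 1340 = 942.02 mol/h
Reaction term: ξ·ΔH°_rxn = 942.02 × -25.9 = -24398 kJ/h
Sensible, feed 128→25 °C: -26224 kJ/h
Outlet flows (mol/h): A 397.98, B 942.02
Sensible, products 25→105 °C: 19916 kJ/h
Q = ΔH = -30706 kJ/h = -8.5295 kW
Heat removed = 8529.5 W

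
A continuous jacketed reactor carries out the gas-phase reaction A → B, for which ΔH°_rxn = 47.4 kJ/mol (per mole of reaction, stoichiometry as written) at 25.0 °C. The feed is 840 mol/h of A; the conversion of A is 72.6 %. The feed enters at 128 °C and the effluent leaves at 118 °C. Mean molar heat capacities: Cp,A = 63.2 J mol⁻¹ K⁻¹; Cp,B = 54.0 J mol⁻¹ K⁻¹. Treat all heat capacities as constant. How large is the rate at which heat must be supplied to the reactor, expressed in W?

Extent of reaction ξ = 0.726 × 840 = 609.84 mol/h
Reaction term: ξ·ΔH°_rxn = 609.84 × 47.4 = 28906 kJ/h
Sensible, feed 128→25 °C: -5468.1 kJ/h
Outlet flows (mol/h): A 230.16, B 609.84
Sensible, products 25→118 °C: 4415.4 kJ/h
Q = ΔH = 27854 kJ/h = 7.7372 kW
Heat supplied = 7737.2 W

Q_in = 7740 W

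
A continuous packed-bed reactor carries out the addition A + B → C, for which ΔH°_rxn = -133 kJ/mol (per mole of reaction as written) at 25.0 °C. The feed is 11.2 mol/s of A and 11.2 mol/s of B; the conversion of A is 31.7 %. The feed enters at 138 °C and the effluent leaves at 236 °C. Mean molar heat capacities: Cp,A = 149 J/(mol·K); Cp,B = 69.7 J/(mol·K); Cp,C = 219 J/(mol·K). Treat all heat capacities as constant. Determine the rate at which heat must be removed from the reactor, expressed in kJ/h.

Extent of reaction ξ = 0.317 × 11.2 = 3.5504 mol/s
Reaction term: ξ·ΔH°_rxn = 3.5504 × -133 = -472.2 kJ/s
Sensible, feed 138→25 °C: -276.79 kJ/s
Outlet flows (mol/s): A 7.6496, B 7.6496, C 3.5504
Sensible, products 25→236 °C: 517.06 kJ/s
Q = ΔH = -231.93 kJ/s = -231.93 kW
Heat removed = 834960 kJ/h

Q_out = 835000 kJ/h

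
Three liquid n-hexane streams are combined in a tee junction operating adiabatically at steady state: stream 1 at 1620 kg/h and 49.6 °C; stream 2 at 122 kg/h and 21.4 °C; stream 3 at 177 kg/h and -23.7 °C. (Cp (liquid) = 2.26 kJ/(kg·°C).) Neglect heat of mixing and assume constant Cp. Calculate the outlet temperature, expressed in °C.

T_out = 41.0 °C

Energy balance with Q = 0: Σ ṁᵢCp,ᵢ(T_out − Tᵢ) = 0
T_out = Σ ṁᵢCp,ᵢTᵢ / Σ ṁᵢCp,ᵢ
      = 178020 / 4336.9 = 41.046 °C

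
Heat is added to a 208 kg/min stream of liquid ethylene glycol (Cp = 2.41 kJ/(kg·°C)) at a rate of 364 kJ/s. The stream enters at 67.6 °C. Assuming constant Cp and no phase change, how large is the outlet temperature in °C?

T_out = 111 °C

Q = 364 kJ/s = 21840 kJ/min
ΔT = Q/(ṁ·Cp) = 21840/(208×2.41) = 43.568 K
T_out = 67.6 + 43.568 = 111.17 °C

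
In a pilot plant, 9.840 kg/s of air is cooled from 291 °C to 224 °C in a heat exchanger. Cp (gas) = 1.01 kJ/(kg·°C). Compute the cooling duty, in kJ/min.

Q = ṁ·Cp·ΔT = 9.840 × 1.01 × (224 − 291) = -665.87 kJ/s
Cooling duty = 39952 kJ/min

Q_c = 40000 kJ/min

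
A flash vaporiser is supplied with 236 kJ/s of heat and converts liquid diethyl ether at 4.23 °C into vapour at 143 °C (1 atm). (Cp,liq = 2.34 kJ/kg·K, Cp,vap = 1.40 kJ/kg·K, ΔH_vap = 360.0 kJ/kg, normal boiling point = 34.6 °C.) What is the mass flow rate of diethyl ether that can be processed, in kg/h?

ṁ = 1460 kg/h

Δh = 2.34×(34.6−4.23) + 360.0 + 1.40×(143−34.6) = 582.83 kJ/kg
Q = 236 kJ/s = 236 kJ/s = 849600 kJ/h
ṁ = Q/Δh = 849600 / 582.83 = 1457.7 kg/h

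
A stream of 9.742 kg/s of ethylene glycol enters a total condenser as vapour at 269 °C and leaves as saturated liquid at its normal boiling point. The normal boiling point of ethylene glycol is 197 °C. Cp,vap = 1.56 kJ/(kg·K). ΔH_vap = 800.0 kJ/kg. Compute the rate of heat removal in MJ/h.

Q_c = 32000 MJ/h

vapour 269→197 °C: -112.32 kJ/kg
condensation at 197 °C: -800 kJ/kg
Δh = -112.32 + -800 = -912.32 kJ/kg
Q = ṁ·Δh = 9.742 kg/s × -912.32 kJ/kg = -8887.8 kJ/s
|Q| = 8887.8 kW = 31996 MJ/h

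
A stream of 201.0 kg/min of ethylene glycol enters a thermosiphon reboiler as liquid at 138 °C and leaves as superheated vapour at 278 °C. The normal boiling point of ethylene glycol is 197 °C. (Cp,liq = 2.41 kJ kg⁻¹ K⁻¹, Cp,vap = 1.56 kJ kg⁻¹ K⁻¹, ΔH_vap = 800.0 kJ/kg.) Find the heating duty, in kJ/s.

liquid 138→197 °C: 142.19 kJ/kg
vaporisation at 197 °C: 800 kJ/kg
vapour 197→278 °C: 126.36 kJ/kg
Δh = 142.19 + 800 + 126.36 = 1068.5 kJ/kg
Q = ṁ·Δh = 201.0 kg/min × 1068.5 kJ/kg = 214780 kJ/min
|Q| = 3579.6 kW

Q = 3580 kJ/s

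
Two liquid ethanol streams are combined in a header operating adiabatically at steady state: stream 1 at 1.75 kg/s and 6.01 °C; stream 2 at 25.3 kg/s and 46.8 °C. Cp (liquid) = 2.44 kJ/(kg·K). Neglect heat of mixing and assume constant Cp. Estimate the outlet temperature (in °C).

T_out = 44.2 °C

Energy balance with Q = 0: Σ ṁᵢCp,ᵢ(T_out − Tᵢ) = 0
T_out = Σ ṁᵢCp,ᵢTᵢ / Σ ṁᵢCp,ᵢ
      = 2914.7 / 66.002 = 44.161 °C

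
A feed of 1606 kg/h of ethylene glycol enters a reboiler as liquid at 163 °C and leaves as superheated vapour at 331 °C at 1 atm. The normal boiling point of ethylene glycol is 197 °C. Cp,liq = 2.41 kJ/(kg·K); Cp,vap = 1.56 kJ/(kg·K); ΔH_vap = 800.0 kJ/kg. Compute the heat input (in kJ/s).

Q = 487 kJ/s

liquid 163→197 °C: 81.94 kJ/kg
vaporisation at 197 °C: 800 kJ/kg
vapour 197→331 °C: 209.04 kJ/kg
Δh = 81.94 + 800 + 209.04 = 1091 kJ/kg
Q = ṁ·Δh = 1606 kg/h × 1091 kJ/kg = 1.7521e+06 kJ/h
|Q| = 486.7 kW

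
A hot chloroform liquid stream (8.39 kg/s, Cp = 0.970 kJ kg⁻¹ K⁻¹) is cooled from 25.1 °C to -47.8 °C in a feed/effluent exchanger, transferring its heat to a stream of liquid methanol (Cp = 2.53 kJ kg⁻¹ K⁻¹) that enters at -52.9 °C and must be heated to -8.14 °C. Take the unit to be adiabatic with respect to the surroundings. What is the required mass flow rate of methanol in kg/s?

Heat released by hot stream: Q = 8.39 × 0.970 × (25.1 − -47.8) = 593.28 kJ/s
Energy balance on cold side (adiabatic exchanger): Q = ṁ_c·Cp_c·(T_c,out − T_c,in)
ṁ_c = 593.28 / [2.53 × (-8.14 − -52.9)] = 5.239 kg/s

ṁ_c = 5.24 kg/s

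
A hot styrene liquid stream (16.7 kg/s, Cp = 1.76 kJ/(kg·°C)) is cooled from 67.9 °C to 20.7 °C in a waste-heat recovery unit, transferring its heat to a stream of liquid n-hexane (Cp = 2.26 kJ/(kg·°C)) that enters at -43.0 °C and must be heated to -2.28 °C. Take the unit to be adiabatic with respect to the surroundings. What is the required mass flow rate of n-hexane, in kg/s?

Heat released by hot stream: Q = 16.7 × 1.76 × (67.9 − 20.7) = 1387.3 kJ/s
Energy balance on cold side (adiabatic exchanger): Q = ṁ_c·Cp_c·(T_c,out − T_c,in)
ṁ_c = 1387.3 / [2.26 × (-2.28 − -43.0)] = 15.075 kg/s

ṁ_c = 15.1 kg/s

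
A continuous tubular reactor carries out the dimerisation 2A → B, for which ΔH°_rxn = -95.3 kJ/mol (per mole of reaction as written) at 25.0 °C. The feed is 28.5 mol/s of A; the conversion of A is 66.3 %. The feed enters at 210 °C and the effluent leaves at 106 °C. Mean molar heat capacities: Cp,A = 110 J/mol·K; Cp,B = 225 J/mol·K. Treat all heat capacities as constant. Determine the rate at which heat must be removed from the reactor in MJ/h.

Q_out = 4400 MJ/h

Extent of reaction ξ = 0.663 × 28.5 / 2 = 9.4478 mol/s
Reaction term: ξ·ΔH°_rxn = 9.4478 × -95.3 = -900.37 kJ/s
Sensible, feed 210→25 °C: -579.98 kJ/s
Outlet flows (mol/s): A 9.6045, B 9.4478
Sensible, products 25→106 °C: 257.76 kJ/s
Q = ΔH = -1222.6 kJ/s = -1222.6 kW
Heat removed = 4401.3 MJ/h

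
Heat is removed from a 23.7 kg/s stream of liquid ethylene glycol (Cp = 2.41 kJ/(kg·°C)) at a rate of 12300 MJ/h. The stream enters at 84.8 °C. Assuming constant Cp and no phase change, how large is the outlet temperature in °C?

Q = 12300 MJ/h = 3416.7 kJ/s
ΔT = Q/(ṁ·Cp) = 3416.7/(23.7×2.41) = 59.819 K
T_out = 84.8 − 59.819 = 24.981 °C

T_out = 25.0 °C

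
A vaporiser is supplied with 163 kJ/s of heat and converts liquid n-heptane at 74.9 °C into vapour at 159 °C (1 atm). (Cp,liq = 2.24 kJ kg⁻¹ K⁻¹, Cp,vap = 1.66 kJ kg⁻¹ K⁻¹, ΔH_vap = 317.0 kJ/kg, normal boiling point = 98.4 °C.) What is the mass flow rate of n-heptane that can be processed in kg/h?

Δh = 2.24×(98.4−74.9) + 317.0 + 1.66×(159−98.4) = 470.24 kJ/kg
Q = 163 kJ/s = 163 kJ/s = 586800 kJ/h
ṁ = Q/Δh = 586800 / 470.24 = 1247.9 kg/h

ṁ = 1250 kg/h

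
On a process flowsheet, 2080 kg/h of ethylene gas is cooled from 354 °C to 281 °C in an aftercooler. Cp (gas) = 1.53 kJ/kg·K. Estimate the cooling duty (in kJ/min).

Q = ṁ·Cp·ΔT = 2080 × 1.53 × (281 − 354) = -232320 kJ/h
Converting: 232320 / 3600 s = 64.532 kW
Cooling duty = 3871.9 kJ/min

Q_c = 3870 kJ/min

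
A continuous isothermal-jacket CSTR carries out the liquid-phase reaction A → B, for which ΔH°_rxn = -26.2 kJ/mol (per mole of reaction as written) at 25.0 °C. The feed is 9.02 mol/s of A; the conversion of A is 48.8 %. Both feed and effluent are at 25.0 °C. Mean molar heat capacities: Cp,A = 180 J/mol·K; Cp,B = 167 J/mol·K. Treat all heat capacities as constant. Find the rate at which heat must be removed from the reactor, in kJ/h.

Q_out = 415000 kJ/h

Extent of reaction ξ = 0.488 × 9.02 = 4.4018 mol/s
Reaction term: ξ·ΔH°_rxn = 4.4018 × -26.2 = -115.33 kJ/s
Q = ΔH = -115.33 kJ/s = -115.33 kW
Heat removed = 415170 kJ/h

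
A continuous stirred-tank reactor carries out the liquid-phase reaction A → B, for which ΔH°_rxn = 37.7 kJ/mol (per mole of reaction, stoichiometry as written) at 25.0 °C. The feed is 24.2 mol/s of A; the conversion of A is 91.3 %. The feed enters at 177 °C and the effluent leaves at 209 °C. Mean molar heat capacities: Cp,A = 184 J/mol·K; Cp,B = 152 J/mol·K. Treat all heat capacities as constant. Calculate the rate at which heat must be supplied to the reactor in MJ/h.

Q_in = 3040 MJ/h

Extent of reaction ξ = 0.913 × 24.2 = 22.095 mol/s
Reaction term: ξ·ΔH°_rxn = 22.095 × 37.7 = 832.97 kJ/s
Sensible, feed 177→25 °C: -676.83 kJ/s
Outlet flows (mol/s): A 2.1054, B 22.095
Sensible, products 25→209 °C: 689.22 kJ/s
Q = ΔH = 845.36 kJ/s = 845.36 kW
Heat supplied = 3043.3 MJ/h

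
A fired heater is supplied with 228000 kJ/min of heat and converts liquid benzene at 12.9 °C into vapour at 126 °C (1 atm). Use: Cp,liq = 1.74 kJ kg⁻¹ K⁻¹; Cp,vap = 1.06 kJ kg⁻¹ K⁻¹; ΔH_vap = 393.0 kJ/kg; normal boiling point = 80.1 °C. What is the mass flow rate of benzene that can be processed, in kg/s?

Δh = 1.74×(80.1−12.9) + 393.0 + 1.06×(126−80.1) = 558.58 kJ/kg
Q = 228000 kJ/min = 3800 kJ/s = 3800 kJ/s
ṁ = Q/Δh = 3800 / 558.58 = 6.8029 kg/s

ṁ = 6.80 kg/s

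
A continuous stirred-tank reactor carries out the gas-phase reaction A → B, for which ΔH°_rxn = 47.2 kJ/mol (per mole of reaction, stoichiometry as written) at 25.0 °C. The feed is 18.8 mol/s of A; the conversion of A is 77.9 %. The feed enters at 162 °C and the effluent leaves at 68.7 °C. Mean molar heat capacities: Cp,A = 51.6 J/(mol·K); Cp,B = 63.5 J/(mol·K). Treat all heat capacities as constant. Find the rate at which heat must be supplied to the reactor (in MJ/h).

Extent of reaction ξ = 0.779 × 18.8 = 14.645 mol/s
Reaction term: ξ·ΔH°_rxn = 14.645 × 47.2 = 691.25 kJ/s
Sensible, feed 162→25 °C: -132.9 kJ/s
Outlet flows (mol/s): A 4.1548, B 14.645
Sensible, products 25→68.7 °C: 50.008 kJ/s
Q = ΔH = 608.36 kJ/s = 608.36 kW
Heat supplied = 2190.1 MJ/h

Q_in = 2190 MJ/h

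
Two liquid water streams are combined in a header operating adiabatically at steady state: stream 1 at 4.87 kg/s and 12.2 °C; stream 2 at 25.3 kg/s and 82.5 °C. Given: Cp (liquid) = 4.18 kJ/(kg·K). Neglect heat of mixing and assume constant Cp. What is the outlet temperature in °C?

Adiabatic, steady state ⇒ Σ ṁᵢCp,ᵢ(T_out − Tᵢ) = 0
Σ ṁᵢCp,ᵢTᵢ = 4.87×4.18×12.2 + 25.3×4.18×82.5 = 8973.1
Σ ṁᵢCp,ᵢ = 4.87×4.18 + 25.3×4.18 = 126.11
T_out = 8973.1 / 126.11 = 71.152 °C

T_out = 71.2 °C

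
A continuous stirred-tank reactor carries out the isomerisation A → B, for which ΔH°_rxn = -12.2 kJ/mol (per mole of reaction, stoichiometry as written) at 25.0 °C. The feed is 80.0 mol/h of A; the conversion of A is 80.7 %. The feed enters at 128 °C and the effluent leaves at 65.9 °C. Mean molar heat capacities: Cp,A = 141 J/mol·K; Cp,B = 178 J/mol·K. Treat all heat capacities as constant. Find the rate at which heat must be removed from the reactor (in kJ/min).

Q_out = 23.2 kJ/min

Extent of reaction ξ = 0.807 × 80.0 = 64.56 mol/h
Reaction term: ξ·ΔH°_rxn = 64.56 × -12.2 = -787.63 kJ/h
Sensible, feed 128→25 °C: -1161.8 kJ/h
Outlet flows (mol/h): A 15.44, B 64.56
Sensible, products 25→65.9 °C: 559.05 kJ/h
Q = ΔH = -1390.4 kJ/h = -0.38623 kW
Heat removed = 23.174 kJ/min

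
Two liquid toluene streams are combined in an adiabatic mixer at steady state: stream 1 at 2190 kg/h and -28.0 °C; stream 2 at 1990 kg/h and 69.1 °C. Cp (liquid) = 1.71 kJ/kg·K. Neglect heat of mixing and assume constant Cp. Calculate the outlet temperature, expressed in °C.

Energy balance with Q = 0: Σ ṁᵢCp,ᵢ(T_out − Tᵢ) = 0
Σ ṁᵢCp,ᵢTᵢ = 2190×1.71×-28.0 + 1990×1.71×69.1 = 130280
Σ ṁᵢCp,ᵢ = 2190×1.71 + 1990×1.71 = 7147.8
T_out = 130280 / 7147.8 = 18.227 °C

T_out = 18.2 °C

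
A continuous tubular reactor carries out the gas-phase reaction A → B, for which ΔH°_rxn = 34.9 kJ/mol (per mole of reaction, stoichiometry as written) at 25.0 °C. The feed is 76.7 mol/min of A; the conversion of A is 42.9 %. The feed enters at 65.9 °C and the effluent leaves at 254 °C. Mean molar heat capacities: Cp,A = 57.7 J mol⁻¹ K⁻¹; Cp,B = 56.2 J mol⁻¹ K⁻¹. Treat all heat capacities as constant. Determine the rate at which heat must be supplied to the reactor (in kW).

Extent of reaction ξ = 0.429 × 76.7 = 32.904 mol/min
Reaction term: ξ·ΔH°_rxn = 32.904 × 34.9 = 1148.4 kJ/min
Sensible, feed 65.9→25 °C: -181.01 kJ/min
Outlet flows (mol/min): A 43.796, B 32.904
Sensible, products 25→254 °C: 1002.2 kJ/min
Q = ΔH = 1969.5 kJ/min = 32.825 kW
Heat supplied = 32.825 kW

Q_in = 32.8 kW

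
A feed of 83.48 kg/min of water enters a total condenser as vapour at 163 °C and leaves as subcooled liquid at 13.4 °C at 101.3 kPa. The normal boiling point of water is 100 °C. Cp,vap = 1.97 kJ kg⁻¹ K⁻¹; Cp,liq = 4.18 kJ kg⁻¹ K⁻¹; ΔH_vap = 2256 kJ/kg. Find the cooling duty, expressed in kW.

Q_c = 3820 kW

vapour 163→100 °C: -124.11 kJ/kg
condensation at 100 °C: -2256 kJ/kg
liquid 100→13.4 °C: -361.99 kJ/kg
Δh = -124.11 + -2256 + -361.99 = -2742.1 kJ/kg
Q = ṁ·Δh = 83.48 kg/min × -2742.1 kJ/kg = -228910 kJ/min
|Q| = 3815.2 kW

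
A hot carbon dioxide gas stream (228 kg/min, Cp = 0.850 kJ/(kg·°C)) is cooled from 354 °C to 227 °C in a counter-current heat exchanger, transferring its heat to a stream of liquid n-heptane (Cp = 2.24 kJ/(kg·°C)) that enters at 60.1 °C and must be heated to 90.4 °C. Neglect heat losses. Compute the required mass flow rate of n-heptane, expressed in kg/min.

Heat released by hot stream: Q = 228 × 0.850 × (354 − 227) = 24613 kJ/min
Energy balance on cold side (adiabatic exchanger): Q = ṁ_c·Cp_c·(T_c,out − T_c,in)
ṁ_c = 24613 / [2.24 × (90.4 − 60.1)] = 362.63 kg/min

ṁ_c = 363 kg/min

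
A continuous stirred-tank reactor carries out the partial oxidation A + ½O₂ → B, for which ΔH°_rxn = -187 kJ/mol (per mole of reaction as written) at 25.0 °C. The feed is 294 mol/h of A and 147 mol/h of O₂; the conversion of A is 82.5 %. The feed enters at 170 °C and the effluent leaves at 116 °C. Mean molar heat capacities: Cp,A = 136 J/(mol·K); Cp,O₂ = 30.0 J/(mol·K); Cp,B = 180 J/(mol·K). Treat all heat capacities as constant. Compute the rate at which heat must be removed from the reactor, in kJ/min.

Extent of reaction ξ = 0.825 × 294 = 242.55 mol/h
Reaction term: ξ·ΔH°_rxn = 242.55 × -187 = -45357 kJ/h
Sensible, feed 170→25 °C: -6437.1 kJ/h
Outlet flows (mol/h): A 51.45, O₂ 25.725, B 242.55
Sensible, products 25→116 °C: 4679.9 kJ/h
Q = ΔH = -47114 kJ/h = -13.087 kW
Heat removed = 785.23 kJ/min

Q_out = 785 kJ/min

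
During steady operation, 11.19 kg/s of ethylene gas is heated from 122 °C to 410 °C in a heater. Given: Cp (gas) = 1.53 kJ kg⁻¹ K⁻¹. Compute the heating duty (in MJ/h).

Q = 17800 MJ/h

Q = ṁ·Cp·ΔT = 11.19 × 1.53 × (410 − 122) = 4930.8 kJ/s
Heating duty = 17751 MJ/h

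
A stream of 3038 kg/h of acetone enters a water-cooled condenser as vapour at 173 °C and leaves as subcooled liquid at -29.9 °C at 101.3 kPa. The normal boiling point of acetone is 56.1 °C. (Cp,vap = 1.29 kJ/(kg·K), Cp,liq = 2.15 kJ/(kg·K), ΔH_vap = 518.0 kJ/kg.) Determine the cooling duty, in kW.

Q_c = 720 kW

vapour 173→56.1 °C: -150.8 kJ/kg
condensation at 56.1 °C: -518 kJ/kg
liquid 56.1→-29.9 °C: -184.9 kJ/kg
Δh = -150.8 + -518 + -184.9 = -853.7 kJ/kg
Q = ṁ·Δh = 3038 kg/h × -853.7 kJ/kg = -2.5935e+06 kJ/h
|Q| = 720.43 kW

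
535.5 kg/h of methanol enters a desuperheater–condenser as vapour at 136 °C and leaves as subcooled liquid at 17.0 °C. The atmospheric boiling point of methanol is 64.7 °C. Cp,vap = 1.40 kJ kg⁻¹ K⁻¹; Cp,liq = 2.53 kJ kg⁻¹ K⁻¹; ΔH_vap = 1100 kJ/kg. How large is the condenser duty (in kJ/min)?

Q_c = 11800 kJ/min

vapour 136→64.7 °C: -99.82 kJ/kg
condensation at 64.7 °C: -1100 kJ/kg
liquid 64.7→17.0 °C: -120.68 kJ/kg
Δh = -99.82 + -1100 + -120.68 = -1320.5 kJ/kg
Q = ṁ·Δh = 535.5 kg/h × -1320.5 kJ/kg = -707130 kJ/h
|Q| = 196.42 kW = 11785 kJ/min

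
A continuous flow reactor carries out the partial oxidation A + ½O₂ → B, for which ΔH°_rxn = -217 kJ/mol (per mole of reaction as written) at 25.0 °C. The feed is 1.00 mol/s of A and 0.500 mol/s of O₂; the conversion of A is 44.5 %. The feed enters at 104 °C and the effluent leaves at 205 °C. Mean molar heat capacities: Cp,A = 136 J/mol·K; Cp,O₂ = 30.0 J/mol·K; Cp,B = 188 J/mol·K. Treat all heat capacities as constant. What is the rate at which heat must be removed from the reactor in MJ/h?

Q_out = 282 MJ/h

Extent of reaction ξ = 0.445 × 1.00 = 0.445 mol/s
Reaction term: ξ·ΔH°_rxn = 0.445 × -217 = -96.565 kJ/s
Sensible, feed 104→25 °C: -11.929 kJ/s
Outlet flows (mol/s): A 0.555, O₂ 0.2775, B 0.445
Sensible, products 25→205 °C: 30.144 kJ/s
Q = ΔH = -78.35 kJ/s = -78.35 kW
Heat removed = 282.06 MJ/h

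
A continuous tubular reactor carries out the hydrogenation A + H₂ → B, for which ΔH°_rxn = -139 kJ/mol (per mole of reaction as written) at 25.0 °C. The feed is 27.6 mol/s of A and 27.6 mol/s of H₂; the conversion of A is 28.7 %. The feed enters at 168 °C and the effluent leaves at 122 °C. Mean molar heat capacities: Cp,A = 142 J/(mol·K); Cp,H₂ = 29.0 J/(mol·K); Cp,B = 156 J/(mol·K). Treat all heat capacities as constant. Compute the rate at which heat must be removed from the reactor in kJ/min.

Extent of reaction ξ = 0.287 × 27.6 = 7.9212 mol/s
Reaction term: ξ·ΔH°_rxn = 7.9212 × -139 = -1101 kJ/s
Sensible, feed 168→25 °C: -674.9 kJ/s
Outlet flows (mol/s): A 19.679, H₂ 19.679, B 7.9212
Sensible, products 25→122 °C: 446.28 kJ/s
Q = ΔH = -1329.7 kJ/s = -1329.7 kW
Heat removed = 79780 kJ/min

Q_out = 79800 kJ/min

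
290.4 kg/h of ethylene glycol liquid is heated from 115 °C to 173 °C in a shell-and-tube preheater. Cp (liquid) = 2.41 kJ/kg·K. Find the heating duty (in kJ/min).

Q = 677 kJ/min

Q = ṁ·Cp·ΔT = 290.4 × 2.41 × (173 − 115) = 40592 kJ/h
Converting: 40592 / 3600 s = 11.276 kW
Heating duty = 676.54 kJ/min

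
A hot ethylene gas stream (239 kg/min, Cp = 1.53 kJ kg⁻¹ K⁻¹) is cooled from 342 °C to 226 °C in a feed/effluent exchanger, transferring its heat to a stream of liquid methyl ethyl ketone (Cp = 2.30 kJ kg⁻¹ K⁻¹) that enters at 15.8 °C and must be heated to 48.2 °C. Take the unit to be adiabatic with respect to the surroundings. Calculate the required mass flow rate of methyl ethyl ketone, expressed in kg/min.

ṁ_c = 569 kg/min

Heat released by hot stream: Q = 239 × 1.53 × (342 − 226) = 42418 kJ/min
Energy balance on cold side (adiabatic exchanger): Q = ṁ_c·Cp_c·(T_c,out − T_c,in)
ṁ_c = 42418 / [2.30 × (48.2 − 15.8)] = 569.21 kg/min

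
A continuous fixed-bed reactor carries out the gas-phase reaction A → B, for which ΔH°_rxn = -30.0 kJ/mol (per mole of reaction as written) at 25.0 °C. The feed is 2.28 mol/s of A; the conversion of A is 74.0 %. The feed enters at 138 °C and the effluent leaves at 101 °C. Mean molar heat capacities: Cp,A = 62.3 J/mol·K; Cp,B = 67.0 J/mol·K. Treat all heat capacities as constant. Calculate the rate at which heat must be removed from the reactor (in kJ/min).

Extent of reaction ξ = 0.740 × 2.28 = 1.6872 mol/s
Reaction term: ξ·ΔH°_rxn = 1.6872 × -30.0 = -50.616 kJ/s
Sensible, feed 138→25 °C: -16.051 kJ/s
Outlet flows (mol/s): A 0.5928, B 1.6872
Sensible, products 25→101 °C: 11.398 kJ/s
Q = ΔH = -55.269 kJ/s = -55.269 kW
Heat removed = 3316.1 kJ/min

Q_out = 3320 kJ/min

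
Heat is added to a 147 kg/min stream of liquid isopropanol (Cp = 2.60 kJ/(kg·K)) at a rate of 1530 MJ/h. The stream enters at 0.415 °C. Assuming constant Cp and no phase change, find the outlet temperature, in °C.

Q = 1530 MJ/h = 25500 kJ/min
ΔT = Q/(ṁ·Cp) = 25500/(147×2.60) = 66.719 K
T_out = 0.415 + 66.719 = 67.134 °C

T_out = 67.1 °C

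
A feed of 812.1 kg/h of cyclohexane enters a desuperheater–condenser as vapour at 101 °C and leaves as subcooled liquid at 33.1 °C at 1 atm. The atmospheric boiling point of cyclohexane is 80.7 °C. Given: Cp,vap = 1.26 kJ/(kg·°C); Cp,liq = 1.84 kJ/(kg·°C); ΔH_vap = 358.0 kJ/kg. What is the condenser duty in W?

vapour 101→80.7 °C: -25.578 kJ/kg
condensation at 80.7 °C: -358 kJ/kg
liquid 80.7→33.1 °C: -87.584 kJ/kg
Δh = -25.578 + -358 + -87.584 = -471.16 kJ/kg
Q = ṁ·Δh = 812.1 kg/h × -471.16 kJ/kg = -382630 kJ/h
|Q| = 106.29 kW = 106290 W

Q_c = 106000 W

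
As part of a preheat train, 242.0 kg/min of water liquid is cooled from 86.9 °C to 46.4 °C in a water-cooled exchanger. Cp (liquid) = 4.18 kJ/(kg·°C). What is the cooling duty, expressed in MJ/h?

Q = ṁ·Cp·ΔT = 242.0 × 4.18 × (46.4 − 86.9) = -40968 kJ/min
Converting: 40968 / 60 s = 682.8 kW
Cooling duty = 2458.1 MJ/h

Q_c = 2460 MJ/h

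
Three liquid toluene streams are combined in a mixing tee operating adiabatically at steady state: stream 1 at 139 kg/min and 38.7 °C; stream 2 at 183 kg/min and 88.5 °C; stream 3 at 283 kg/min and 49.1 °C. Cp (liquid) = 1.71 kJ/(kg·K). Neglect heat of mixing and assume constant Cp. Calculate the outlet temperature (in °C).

T_out = 58.6 °C

Energy balance with Q = 0: Σ ṁᵢCp,ᵢ(T_out − Tᵢ) = 0
T_out = Σ ṁᵢCp,ᵢTᵢ / Σ ṁᵢCp,ᵢ
      = 60654 / 1034.5 = 58.628 °C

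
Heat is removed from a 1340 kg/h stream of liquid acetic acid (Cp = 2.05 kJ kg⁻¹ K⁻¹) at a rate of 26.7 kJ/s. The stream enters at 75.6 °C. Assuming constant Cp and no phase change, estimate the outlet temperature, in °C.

T_out = 40.6 °C

Q = 26.7 kJ/s = 96120 kJ/h
ΔT = Q/(ṁ·Cp) = 96120/(1340×2.05) = 34.991 K
T_out = 75.6 − 34.991 = 40.609 °C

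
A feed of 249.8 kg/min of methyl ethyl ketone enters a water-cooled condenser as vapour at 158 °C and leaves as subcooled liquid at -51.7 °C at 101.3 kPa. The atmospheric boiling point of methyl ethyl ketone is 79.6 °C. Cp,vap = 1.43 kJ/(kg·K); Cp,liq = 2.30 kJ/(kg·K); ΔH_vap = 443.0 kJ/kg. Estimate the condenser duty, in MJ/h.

vapour 158→79.6 °C: -112.11 kJ/kg
condensation at 79.6 °C: -443 kJ/kg
liquid 79.6→-51.7 °C: -301.99 kJ/kg
Δh = -112.11 + -443 + -301.99 = -857.1 kJ/kg
Q = ṁ·Δh = 249.8 kg/min × -857.1 kJ/kg = -214100 kJ/min
|Q| = 3568.4 kW = 12846 MJ/h

Q_c = 12800 MJ/h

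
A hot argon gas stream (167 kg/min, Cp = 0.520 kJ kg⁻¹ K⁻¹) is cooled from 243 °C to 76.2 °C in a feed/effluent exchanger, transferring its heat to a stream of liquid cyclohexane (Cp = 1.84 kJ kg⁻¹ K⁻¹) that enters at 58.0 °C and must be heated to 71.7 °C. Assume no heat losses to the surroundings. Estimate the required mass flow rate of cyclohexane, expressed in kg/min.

Heat released by hot stream: Q = 167 × 0.520 × (243 − 76.2) = 14485 kJ/min
Energy balance on cold side (adiabatic exchanger): Q = ṁ_c·Cp_c·(T_c,out − T_c,in)
ṁ_c = 14485 / [1.84 × (71.7 − 58.0)] = 574.62 kg/min

ṁ_c = 575 kg/min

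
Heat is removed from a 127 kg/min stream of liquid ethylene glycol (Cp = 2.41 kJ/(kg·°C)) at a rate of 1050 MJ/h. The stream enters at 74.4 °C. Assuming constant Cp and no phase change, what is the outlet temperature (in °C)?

T_out = 17.2 °C

Q = 1050 MJ/h = 17500 kJ/min
ΔT = Q/(ṁ·Cp) = 17500/(127×2.41) = 57.176 K
T_out = 74.4 − 57.176 = 17.224 °C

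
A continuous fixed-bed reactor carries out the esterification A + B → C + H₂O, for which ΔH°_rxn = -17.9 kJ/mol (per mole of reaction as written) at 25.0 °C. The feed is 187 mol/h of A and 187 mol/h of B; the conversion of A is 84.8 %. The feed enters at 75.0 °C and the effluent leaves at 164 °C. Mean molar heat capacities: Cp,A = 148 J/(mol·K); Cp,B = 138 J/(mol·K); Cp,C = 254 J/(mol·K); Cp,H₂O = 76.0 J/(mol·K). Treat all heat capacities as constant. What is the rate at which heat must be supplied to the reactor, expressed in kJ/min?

Extent of reaction ξ = 0.848 × 187 = 158.58 mol/h
Reaction term: ξ·ΔH°_rxn = 158.58 × -17.9 = -2838.5 kJ/h
Sensible, feed 75.0→25 °C: -2674.1 kJ/h
Outlet flows (mol/h): A 28.424, B 28.424, C 158.58, H₂O 158.58
Sensible, products 25→164 °C: 8403.8 kJ/h
Q = ΔH = 2891.2 kJ/h = 0.80312 kW
Heat supplied = 48.187 kJ/min

Q_in = 48.2 kJ/min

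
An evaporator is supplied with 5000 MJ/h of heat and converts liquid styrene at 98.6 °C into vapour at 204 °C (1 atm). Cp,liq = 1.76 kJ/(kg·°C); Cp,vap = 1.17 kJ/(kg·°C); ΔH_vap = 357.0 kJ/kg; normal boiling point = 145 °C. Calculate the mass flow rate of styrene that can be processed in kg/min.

ṁ = 164 kg/min

Δh = 1.76×(145−98.6) + 357.0 + 1.17×(204−145) = 507.69 kJ/kg
Q = 5000 MJ/h = 1388.9 kJ/s = 83333 kJ/min
ṁ = Q/Δh = 83333 / 507.69 = 164.14 kg/min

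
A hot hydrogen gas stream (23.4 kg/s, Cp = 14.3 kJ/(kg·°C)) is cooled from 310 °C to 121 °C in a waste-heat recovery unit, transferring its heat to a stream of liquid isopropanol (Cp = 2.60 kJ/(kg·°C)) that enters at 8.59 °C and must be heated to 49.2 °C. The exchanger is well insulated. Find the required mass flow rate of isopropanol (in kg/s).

ṁ_c = 599 kg/s

Heat released by hot stream: Q = 23.4 × 14.3 × (310 − 121) = 63243 kJ/s
Energy balance on cold side (adiabatic exchanger): Q = ṁ_c·Cp_c·(T_c,out − T_c,in)
ṁ_c = 63243 / [2.60 × (49.2 − 8.59)] = 598.97 kg/s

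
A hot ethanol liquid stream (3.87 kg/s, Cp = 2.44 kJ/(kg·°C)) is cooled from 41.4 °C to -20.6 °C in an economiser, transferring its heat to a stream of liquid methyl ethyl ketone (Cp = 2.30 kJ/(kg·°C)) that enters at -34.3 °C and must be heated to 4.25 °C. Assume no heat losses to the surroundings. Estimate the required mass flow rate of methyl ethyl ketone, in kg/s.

Heat released by hot stream: Q = 3.87 × 2.44 × (41.4 − -20.6) = 585.45 kJ/s
Energy balance on cold side (adiabatic exchanger): Q = ṁ_c·Cp_c·(T_c,out − T_c,in)
ṁ_c = 585.45 / [2.30 × (4.25 − -34.3)] = 6.603 kg/s

ṁ_c = 6.60 kg/s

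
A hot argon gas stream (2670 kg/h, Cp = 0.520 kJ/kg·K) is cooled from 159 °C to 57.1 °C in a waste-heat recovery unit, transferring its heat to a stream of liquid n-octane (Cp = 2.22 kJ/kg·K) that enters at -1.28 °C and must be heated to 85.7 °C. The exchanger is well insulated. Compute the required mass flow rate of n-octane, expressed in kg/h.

Heat released by hot stream: Q = 2670 × 0.520 × (159 − 57.1) = 141480 kJ/h
Energy balance on cold side (adiabatic exchanger): Q = ṁ_c·Cp_c·(T_c,out − T_c,in)
ṁ_c = 141480 / [2.22 × (85.7 − -1.28)] = 732.68 kg/h

ṁ_c = 733 kg/h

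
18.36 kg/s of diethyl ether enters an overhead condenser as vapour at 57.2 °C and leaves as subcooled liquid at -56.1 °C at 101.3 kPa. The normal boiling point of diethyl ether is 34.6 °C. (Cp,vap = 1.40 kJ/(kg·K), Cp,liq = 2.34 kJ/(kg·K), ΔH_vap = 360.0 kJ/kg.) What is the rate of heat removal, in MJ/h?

Q_c = 39900 MJ/h

vapour 57.2→34.6 °C: -31.64 kJ/kg
condensation at 34.6 °C: -360 kJ/kg
liquid 34.6→-56.1 °C: -212.24 kJ/kg
Δh = -31.64 + -360 + -212.24 = -603.88 kJ/kg
Q = ṁ·Δh = 18.36 kg/s × -603.88 kJ/kg = -11087 kJ/s
|Q| = 11087 kW = 39914 MJ/h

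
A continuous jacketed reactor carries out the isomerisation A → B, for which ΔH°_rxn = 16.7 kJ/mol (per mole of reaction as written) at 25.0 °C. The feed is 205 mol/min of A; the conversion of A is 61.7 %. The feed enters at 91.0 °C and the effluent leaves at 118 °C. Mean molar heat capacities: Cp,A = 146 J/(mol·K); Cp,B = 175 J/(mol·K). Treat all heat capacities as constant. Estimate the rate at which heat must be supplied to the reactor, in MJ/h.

Extent of reaction ξ = 0.617 × 205 = 126.48 mol/min
Reaction term: ξ·ΔH°_rxn = 126.48 × 16.7 = 2112.3 kJ/min
Sensible, feed 91.0→25 °C: -1975.4 kJ/min
Outlet flows (mol/min): A 78.515, B 126.48
Sensible, products 25→118 °C: 3124.6 kJ/min
Q = ΔH = 3261.5 kJ/min = 54.359 kW
Heat supplied = 195.69 MJ/h

Q_in = 196 MJ/h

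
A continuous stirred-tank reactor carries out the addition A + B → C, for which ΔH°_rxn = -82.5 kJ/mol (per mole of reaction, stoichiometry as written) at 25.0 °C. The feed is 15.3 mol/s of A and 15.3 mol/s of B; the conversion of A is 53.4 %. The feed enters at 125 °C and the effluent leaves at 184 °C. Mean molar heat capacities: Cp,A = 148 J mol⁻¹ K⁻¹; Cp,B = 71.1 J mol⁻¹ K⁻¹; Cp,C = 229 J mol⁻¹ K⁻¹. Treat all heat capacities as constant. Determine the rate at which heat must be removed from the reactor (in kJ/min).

Extent of reaction ξ = 0.534 × 15.3 = 8.1702 mol/s
Reaction term: ξ·ΔH°_rxn = 8.1702 × -82.5 = -674.04 kJ/s
Sensible, feed 125→25 °C: -335.22 kJ/s
Outlet flows (mol/s): A 7.1298, B 7.1298, C 8.1702
Sensible, products 25→184 °C: 545.87 kJ/s
Q = ΔH = -463.4 kJ/s = -463.4 kW
Heat removed = 27804 kJ/min

Q_out = 27800 kJ/min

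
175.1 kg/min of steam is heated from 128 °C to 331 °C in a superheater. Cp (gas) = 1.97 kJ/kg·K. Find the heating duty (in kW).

Q = 1170 kW

Q = ṁ·Cp·ΔT = 175.1 × 1.97 × (331 − 128) = 70024 kJ/min
Converting: 70024 / 60 s = 1167.1 kW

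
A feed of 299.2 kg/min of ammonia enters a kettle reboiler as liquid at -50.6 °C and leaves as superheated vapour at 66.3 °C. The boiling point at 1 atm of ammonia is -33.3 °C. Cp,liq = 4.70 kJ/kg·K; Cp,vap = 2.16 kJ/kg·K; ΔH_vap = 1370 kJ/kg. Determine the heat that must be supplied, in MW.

liquid -50.6→-33.3 °C: 81.31 kJ/kg
vaporisation at -33.3 °C: 1370 kJ/kg
vapour -33.3→66.3 °C: 215.14 kJ/kg
Δh = 81.31 + 1370 + 215.14 = 1666.4 kJ/kg
Q = ṁ·Δh = 299.2 kg/min × 1666.4 kJ/kg = 498600 kJ/min
|Q| = 8310 kW = 8.31 MW

Q = 8.31 MW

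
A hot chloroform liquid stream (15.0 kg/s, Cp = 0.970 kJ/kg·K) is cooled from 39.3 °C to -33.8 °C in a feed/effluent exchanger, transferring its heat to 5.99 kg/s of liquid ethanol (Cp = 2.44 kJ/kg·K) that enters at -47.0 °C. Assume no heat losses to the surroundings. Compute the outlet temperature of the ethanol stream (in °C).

T_c,out = 25.8 °C

Heat released by hot stream: Q = 15.0 × 0.970 × (39.3 − -33.8) = 1063.6 kJ/s
Energy balance on cold side (adiabatic exchanger): Q = ṁ_c·Cp_c·(T_c,out − T_c,in)
T_c,out = -47.0 + 1063.6/(5.99 × 2.44) = 25.772 °C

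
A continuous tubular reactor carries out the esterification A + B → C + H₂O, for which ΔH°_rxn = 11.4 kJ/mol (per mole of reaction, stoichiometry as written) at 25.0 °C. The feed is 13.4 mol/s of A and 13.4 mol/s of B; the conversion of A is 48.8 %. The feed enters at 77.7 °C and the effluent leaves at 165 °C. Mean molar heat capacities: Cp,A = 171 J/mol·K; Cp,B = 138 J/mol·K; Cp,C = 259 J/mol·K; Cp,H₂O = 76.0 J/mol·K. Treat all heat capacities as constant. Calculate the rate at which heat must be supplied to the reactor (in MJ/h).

Extent of reaction ξ = 0.488 × 13.4 = 6.5392 mol/s
Reaction term: ξ·ΔH°_rxn = 6.5392 × 11.4 = 74.547 kJ/s
Sensible, feed 77.7→25 °C: -218.21 kJ/s
Outlet flows (mol/s): A 6.8608, B 6.8608, C 6.5392, H₂O 6.5392
Sensible, products 25→165 °C: 603.49 kJ/s
Q = ΔH = 459.82 kJ/s = 459.82 kW
Heat supplied = 1655.4 MJ/h

Q_in = 1660 MJ/h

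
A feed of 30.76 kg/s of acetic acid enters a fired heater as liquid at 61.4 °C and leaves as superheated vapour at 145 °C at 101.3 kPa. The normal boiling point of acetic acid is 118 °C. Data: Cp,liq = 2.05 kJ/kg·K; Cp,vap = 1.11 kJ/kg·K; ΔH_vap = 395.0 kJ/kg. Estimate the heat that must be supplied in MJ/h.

liquid 61.4→118 °C: 116.03 kJ/kg
vaporisation at 118 °C: 395 kJ/kg
vapour 118→145 °C: 29.97 kJ/kg
Δh = 116.03 + 395 + 29.97 = 541 kJ/kg
Q = ṁ·Δh = 30.76 kg/s × 541 kJ/kg = 16641 kJ/s
|Q| = 16641 kW = 59908 MJ/h

Q = 59900 MJ/h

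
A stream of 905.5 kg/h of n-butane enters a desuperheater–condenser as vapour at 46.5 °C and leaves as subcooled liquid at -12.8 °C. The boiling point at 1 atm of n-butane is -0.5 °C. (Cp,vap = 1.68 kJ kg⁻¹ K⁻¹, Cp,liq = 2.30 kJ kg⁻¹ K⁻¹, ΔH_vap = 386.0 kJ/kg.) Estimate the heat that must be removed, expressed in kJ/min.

Q_c = 7440 kJ/min

vapour 46.5→-0.5 °C: -78.96 kJ/kg
condensation at -0.5 °C: -386 kJ/kg
liquid -0.5→-12.8 °C: -28.29 kJ/kg
Δh = -78.96 + -386 + -28.29 = -493.25 kJ/kg
Q = ṁ·Δh = 905.5 kg/h × -493.25 kJ/kg = -446640 kJ/h
|Q| = 124.07 kW = 7444 kJ/min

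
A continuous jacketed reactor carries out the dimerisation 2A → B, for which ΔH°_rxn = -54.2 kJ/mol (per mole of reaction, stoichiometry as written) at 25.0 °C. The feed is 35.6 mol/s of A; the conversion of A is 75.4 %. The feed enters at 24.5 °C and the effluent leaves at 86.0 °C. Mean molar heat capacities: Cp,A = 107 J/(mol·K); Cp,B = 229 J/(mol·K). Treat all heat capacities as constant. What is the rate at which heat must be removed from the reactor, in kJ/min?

Q_out = 28900 kJ/min

Extent of reaction ξ = 0.754 × 35.6 / 2 = 13.421 mol/s
Reaction term: ξ·ΔH°_rxn = 13.421 × -54.2 = -727.43 kJ/s
Sensible, feed 24.5→25 °C: 1.9046 kJ/s
Outlet flows (mol/s): A 8.7576, B 13.421
Sensible, products 25→86.0 °C: 244.64 kJ/s
Q = ΔH = -480.88 kJ/s = -480.88 kW
Heat removed = 28853 kJ/min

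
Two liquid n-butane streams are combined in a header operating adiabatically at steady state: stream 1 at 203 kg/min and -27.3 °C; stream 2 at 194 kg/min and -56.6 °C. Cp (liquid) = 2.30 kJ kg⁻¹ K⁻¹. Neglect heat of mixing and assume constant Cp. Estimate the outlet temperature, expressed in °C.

T_out = -41.6 °C

Energy balance with Q = 0: Σ ṁᵢCp,ᵢ(T_out − Tᵢ) = 0
T_out = Σ ṁᵢCp,ᵢTᵢ / Σ ṁᵢCp,ᵢ
      = -38001 / 913.1 = -41.618 °C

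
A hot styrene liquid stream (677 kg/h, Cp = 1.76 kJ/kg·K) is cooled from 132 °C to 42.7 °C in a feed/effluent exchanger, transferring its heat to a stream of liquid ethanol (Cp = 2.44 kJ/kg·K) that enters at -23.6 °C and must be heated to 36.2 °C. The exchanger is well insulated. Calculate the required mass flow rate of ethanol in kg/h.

Heat released by hot stream: Q = 677 × 1.76 × (132 − 42.7) = 106400 kJ/h
Energy balance on cold side (adiabatic exchanger): Q = ṁ_c·Cp_c·(T_c,out − T_c,in)
ṁ_c = 106400 / [2.44 × (36.2 − -23.6)] = 729.23 kg/h

ṁ_c = 729 kg/h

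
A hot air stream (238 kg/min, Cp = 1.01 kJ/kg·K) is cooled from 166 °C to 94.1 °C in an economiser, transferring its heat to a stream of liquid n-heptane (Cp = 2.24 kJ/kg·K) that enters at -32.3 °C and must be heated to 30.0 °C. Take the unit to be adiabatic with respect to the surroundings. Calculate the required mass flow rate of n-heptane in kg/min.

ṁ_c = 124 kg/min

Heat released by hot stream: Q = 238 × 1.01 × (166 − 94.1) = 17283 kJ/min
Energy balance on cold side (adiabatic exchanger): Q = ṁ_c·Cp_c·(T_c,out − T_c,in)
ṁ_c = 17283 / [2.24 × (30.0 − -32.3)] = 123.85 kg/min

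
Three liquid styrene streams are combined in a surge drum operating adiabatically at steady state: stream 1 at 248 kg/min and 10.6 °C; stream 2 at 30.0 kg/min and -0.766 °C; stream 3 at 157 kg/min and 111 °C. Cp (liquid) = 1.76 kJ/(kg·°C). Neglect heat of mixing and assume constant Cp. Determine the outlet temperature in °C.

Adiabatic, steady state ⇒ Σ ṁᵢCp,ᵢ(T_out − Tᵢ) = 0
Σ ṁᵢCp,ᵢTᵢ = 248×1.76×10.6 + 30.0×1.76×-0.766 + 157×1.76×111 = 35258
Σ ṁᵢCp,ᵢ = 248×1.76 + 30.0×1.76 + 157×1.76 = 765.6
T_out = 35258 / 765.6 = 46.052 °C

T_out = 46.1 °C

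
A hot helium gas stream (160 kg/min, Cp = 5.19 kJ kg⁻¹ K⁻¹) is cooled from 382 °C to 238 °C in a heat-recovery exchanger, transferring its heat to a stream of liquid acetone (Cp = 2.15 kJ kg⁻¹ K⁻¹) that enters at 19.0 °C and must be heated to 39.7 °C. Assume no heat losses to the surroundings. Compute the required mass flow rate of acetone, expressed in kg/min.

ṁ_c = 2690 kg/min

Heat released by hot stream: Q = 160 × 5.19 × (382 − 238) = 119580 kJ/min
Energy balance on cold side (adiabatic exchanger): Q = ṁ_c·Cp_c·(T_c,out − T_c,in)
ṁ_c = 119580 / [2.15 × (39.7 − 19.0)] = 2686.8 kg/min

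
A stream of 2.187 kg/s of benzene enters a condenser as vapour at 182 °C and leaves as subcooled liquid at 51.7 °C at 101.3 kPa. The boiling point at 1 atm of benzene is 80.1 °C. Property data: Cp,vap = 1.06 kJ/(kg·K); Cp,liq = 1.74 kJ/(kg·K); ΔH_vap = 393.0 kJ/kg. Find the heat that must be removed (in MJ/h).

Q_c = 4330 MJ/h

vapour 182→80.1 °C: -108.01 kJ/kg
condensation at 80.1 °C: -393 kJ/kg
liquid 80.1→51.7 °C: -49.416 kJ/kg
Δh = -108.01 + -393 + -49.416 = -550.43 kJ/kg
Q = ṁ·Δh = 2.187 kg/s × -550.43 kJ/kg = -1203.8 kJ/s
|Q| = 1203.8 kW = 4333.6 MJ/h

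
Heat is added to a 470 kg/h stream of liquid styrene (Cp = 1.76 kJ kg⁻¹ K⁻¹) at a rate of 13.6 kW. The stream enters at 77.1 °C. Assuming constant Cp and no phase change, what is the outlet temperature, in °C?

Q = 13.6 kW = 48960 kJ/h
ΔT = Q/(ṁ·Cp) = 48960/(470×1.76) = 59.188 K
T_out = 77.1 + 59.188 = 136.29 °C

T_out = 136 °C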